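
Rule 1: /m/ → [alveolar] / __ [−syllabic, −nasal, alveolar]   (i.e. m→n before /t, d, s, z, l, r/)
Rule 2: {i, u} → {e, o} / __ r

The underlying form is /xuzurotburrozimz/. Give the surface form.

xuzorotborrozinz

Rule 1 (nasal place assimilation): /m/ precedes the alveolar consonant /z/, so it assimilates in place to [n]. /xuzurotburrozimz/ → xuzurotburrozinz.
Rule 2 (pre-rhotic lowering): /u/ is a high vowel immediately before /r/, so it lowers to [o]. /u/ is a high vowel immediately before /r/, so it lowers to [o]. /xuzurotburrozinz/ → xuzorotborrozinz.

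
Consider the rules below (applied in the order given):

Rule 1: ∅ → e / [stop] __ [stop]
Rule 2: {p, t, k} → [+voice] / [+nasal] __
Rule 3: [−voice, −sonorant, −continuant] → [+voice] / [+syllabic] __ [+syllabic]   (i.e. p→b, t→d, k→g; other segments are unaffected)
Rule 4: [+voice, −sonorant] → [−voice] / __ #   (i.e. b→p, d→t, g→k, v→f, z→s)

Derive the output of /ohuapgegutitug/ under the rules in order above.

Rule 1 (stop-cluster e-epenthesis): /p/ and /g/ form a stop–stop cluster, so [e] is inserted between them. /ohuapgegutitug/ → ohuapegegutitug.
Rule 2 (post-nasal voicing): no segment meets the environment; /ohuapegegutitug/ is unchanged.
Rule 3 (intervocalic voicing): /p/ is a voiceless stop between vowels /a/ and /e/, so it voices to [b]. /t/ is a voiceless stop between vowels /u/ and /i/, so it voices to [d]. /t/ is a voiceless stop between vowels /i/ and /u/, so it voices to [d]. /ohuapegegutitug/ → ohuabegegudidug.
Rule 4 (final devoicing): /g/ is a voiced obstruent in word-final position, so it devoices to [k]. /ohuabegegudidug/ → ohuabegegudiduk.

ohuabegegudiduk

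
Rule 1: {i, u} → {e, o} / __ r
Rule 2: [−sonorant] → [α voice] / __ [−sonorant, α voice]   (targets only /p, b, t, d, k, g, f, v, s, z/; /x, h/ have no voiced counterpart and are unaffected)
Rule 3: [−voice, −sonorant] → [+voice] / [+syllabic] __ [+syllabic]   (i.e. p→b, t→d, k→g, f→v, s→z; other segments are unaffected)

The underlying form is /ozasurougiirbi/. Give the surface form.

ozazorougierbi

Rule 1 (pre-rhotic lowering): /u/ is a high vowel immediately before /r/, so it lowers to [o]. /i/ is a high vowel immediately before /r/, so it lowers to [e]. /ozasurougiirbi/ → ozasorougierbi.
Rule 2 (regressive voicing assimilation): no segment meets the environment; /ozasorougierbi/ is unchanged.
Rule 3 (intervocalic voicing): /s/ is a voiceless obstruent between vowels /a/ and /o/, so it voices to [z]. /ozasorougierbi/ → ozazorougierbi.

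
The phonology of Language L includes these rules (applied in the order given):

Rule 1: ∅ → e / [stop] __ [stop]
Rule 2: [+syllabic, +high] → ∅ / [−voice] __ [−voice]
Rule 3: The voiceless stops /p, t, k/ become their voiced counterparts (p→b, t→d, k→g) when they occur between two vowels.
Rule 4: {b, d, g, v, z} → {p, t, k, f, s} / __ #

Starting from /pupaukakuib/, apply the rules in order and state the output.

ppaugaguip

Rule 1 (stop-cluster e-epenthesis): no segment meets the environment; /pupaukakuib/ is unchanged.
Rule 2 (high vowel syncope): /u/ is a high vowel flanked by voiceless consonants /p/ and /p/, so it deletes. /pupaukakuib/ → ppaukakuib.
Rule 3 (intervocalic voicing): /k/ is a voiceless stop between vowels /u/ and /a/, so it voices to [g]. /k/ is a voiceless stop between vowels /a/ and /u/, so it voices to [g]. /ppaukakuib/ → ppaugaguib.
Rule 4 (final devoicing): /b/ is a voiced obstruent in word-final position, so it devoices to [p]. /ppaugaguib/ → ppaugaguip.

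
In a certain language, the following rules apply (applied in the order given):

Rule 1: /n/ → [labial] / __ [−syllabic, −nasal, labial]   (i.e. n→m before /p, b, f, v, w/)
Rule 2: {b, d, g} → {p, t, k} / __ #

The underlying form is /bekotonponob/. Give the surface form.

bekotomponop

Rule 1 (nasal place assimilation): /n/ precedes the labial consonant /p/, so it assimilates in place to [m]. /bekotonponob/ → bekotomponob.
Rule 2 (final devoicing): /b/ is a voiced stop in word-final position, so it devoices to [p]. /bekotomponob/ → bekotomponop.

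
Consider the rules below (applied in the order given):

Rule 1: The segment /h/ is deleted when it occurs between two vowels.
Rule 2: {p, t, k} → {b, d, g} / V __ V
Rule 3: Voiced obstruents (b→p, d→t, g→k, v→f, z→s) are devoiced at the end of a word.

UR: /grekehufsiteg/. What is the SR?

Rule 1 (intervocalic h-deletion): /h/ occurs between vowels /e/ and /u/, so it deletes. /grekehufsiteg/ → grekeufsiteg.
Rule 2 (intervocalic voicing): /k/ is a voiceless stop between vowels /e/ and /e/, so it voices to [g]. /t/ is a voiceless stop between vowels /i/ and /e/, so it voices to [d]. /grekeufsiteg/ → gregeufsideg.
Rule 3 (final devoicing): /g/ is a voiced obstruent in word-final position, so it devoices to [k]. /gregeufsideg/ → gregeufsidek.

gregeufsidek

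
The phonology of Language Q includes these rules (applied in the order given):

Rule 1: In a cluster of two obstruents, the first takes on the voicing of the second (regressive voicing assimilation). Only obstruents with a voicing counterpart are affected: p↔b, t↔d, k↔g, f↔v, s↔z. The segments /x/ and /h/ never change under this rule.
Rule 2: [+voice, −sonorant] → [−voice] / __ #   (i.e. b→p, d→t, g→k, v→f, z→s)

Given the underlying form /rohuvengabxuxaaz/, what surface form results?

rohuvengapxuxaas

Rule 1 (regressive voicing assimilation): /b/ precedes the voiceless obstruent /x/, so it devoices to [p] by assimilation. /rohuvengabxuxaaz/ → rohuvengapxuxaaz.
Rule 2 (final devoicing): /z/ is a voiced obstruent in word-final position, so it devoices to [s]. /rohuvengapxuxaaz/ → rohuvengapxuxaas.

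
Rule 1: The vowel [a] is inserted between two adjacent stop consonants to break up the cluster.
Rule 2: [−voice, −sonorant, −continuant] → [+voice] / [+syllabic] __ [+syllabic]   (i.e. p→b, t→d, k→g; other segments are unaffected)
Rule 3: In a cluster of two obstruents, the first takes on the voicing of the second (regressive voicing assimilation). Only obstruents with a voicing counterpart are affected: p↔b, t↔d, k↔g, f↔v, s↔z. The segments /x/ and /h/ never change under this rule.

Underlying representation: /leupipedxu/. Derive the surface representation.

leubibetxu

Rule 1 (stop-cluster a-epenthesis): no segment meets the environment; /leupipedxu/ is unchanged.
Rule 2 (intervocalic voicing): /p/ is a voiceless stop between vowels /u/ and /i/, so it voices to [b]. /p/ is a voiceless stop between vowels /i/ and /e/, so it voices to [b]. /leupipedxu/ → leubibedxu.
Rule 3 (regressive voicing assimilation): /d/ precedes the voiceless obstruent /x/, so it devoices to [t] by assimilation. /leubibedxu/ → leubibetxu.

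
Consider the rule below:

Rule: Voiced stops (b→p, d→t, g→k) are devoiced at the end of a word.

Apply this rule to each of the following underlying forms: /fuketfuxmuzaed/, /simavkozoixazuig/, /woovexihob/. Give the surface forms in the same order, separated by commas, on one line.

fuketfuxmuzaet, simavkozoixazuik, woovexihop

/fuketfuxmuzaed/: /d/ is a voiced stop in word-final position, so it devoices to [t]. → [fuketfuxmuzaet].
/simavkozoixazuig/: /g/ is a voiced stop in word-final position, so it devoices to [k]. → [simavkozoixazuik].
/woovexihob/: /b/ is a voiced stop in word-final position, so it devoices to [p]. → [woovexihop].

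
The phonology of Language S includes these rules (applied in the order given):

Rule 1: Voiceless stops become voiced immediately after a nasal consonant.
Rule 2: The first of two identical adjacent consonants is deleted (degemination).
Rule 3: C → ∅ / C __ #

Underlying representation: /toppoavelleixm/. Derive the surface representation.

topoaveleix

Rule 1 (post-nasal voicing): no segment meets the environment; /toppoavelleixm/ is unchanged.
Rule 2 (degemination): /pp/ is a geminate; the first /p/ deletes. /ll/ is a geminate; the first /l/ deletes. /toppoavelleixm/ → topoaveleixm.
Rule 3 (final cluster simplification): /m/ is the second consonant of a word-final cluster /xm/, so it deletes. /topoaveleixm/ → topoaveleix.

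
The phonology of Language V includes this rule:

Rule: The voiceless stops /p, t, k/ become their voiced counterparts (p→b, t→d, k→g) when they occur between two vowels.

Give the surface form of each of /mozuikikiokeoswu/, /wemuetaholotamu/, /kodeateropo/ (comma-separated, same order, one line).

mozuigigiogeoswu, wemuedaholodamu, kodeaderobo

/mozuikikiokeoswu/: /k/ is a voiceless stop between vowels /i/ and /i/, so it voices to [g]. /k/ is a voiceless stop between vowels /i/ and /i/, so it voices to [g]. /k/ is a voiceless stop between vowels /o/ and /e/, so it voices to [g]. → [mozuigigiogeoswu].
/wemuetaholotamu/: /t/ is a voiceless stop between vowels /e/ and /a/, so it voices to [d]. /t/ is a voiceless stop between vowels /o/ and /a/, so it voices to [d]. → [wemuedaholodamu].
/kodeateropo/: /t/ is a voiceless stop between vowels /a/ and /e/, so it voices to [d]. /p/ is a voiceless stop between vowels /o/ and /o/, so it voices to [b]. → [kodeaderobo].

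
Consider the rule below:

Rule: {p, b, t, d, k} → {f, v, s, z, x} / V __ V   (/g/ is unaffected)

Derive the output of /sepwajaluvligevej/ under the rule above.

No segment of /sepwajaluvligevej/ meets the structural description of the rule, so the form surfaces unchanged.

sepwajaluvligevej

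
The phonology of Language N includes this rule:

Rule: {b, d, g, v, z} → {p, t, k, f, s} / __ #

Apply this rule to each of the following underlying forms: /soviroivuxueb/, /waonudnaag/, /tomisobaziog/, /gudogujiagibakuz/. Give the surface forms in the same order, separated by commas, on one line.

soviroivuxuep, waonudnaak, tomisobaziok, gudogujiagibakus

/soviroivuxueb/: /b/ is a voiced obstruent in word-final position, so it devoices to [p]. → [soviroivuxuep].
/waonudnaag/: /g/ is a voiced obstruent in word-final position, so it devoices to [k]. → [waonudnaak].
/tomisobaziog/: /g/ is a voiced obstruent in word-final position, so it devoices to [k]. → [tomisobaziok].
/gudogujiagibakuz/: /z/ is a voiced obstruent in word-final position, so it devoices to [s]. → [gudogujiagibakus].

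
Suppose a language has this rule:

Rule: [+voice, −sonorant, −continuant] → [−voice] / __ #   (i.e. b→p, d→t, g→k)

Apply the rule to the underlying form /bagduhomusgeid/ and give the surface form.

bagduhomusgeit

/d/ is a voiced stop in word-final position, so it devoices to [t].
The other instances of /b/, /g/, /d/ do not occur in the required environment and remain unchanged.
Surface form: [bagduhomusgeit].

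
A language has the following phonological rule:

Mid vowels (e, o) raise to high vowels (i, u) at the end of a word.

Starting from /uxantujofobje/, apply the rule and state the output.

uxantujofobji

Scanning /uxantujofobje/: /o/ at position 8 is not in the conditioning environment; /o/ at position 10 is not in the conditioning environment; /e/ is a mid vowel in word-final position, so it raises to [i].
Result: [uxantujofobji].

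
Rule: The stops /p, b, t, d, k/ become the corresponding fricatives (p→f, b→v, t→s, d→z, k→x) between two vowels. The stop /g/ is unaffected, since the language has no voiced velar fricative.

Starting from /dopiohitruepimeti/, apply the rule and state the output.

/p/ is a stop between vowels /o/ and /i/, so it spirantizes to the fricative [f].
/p/ is a stop between vowels /e/ and /i/, so it spirantizes to the fricative [f].
/t/ is a stop between vowels /e/ and /i/, so it spirantizes to the fricative [s].
Surface form: [dofiohitruefimesi].

dofiohitruefimesi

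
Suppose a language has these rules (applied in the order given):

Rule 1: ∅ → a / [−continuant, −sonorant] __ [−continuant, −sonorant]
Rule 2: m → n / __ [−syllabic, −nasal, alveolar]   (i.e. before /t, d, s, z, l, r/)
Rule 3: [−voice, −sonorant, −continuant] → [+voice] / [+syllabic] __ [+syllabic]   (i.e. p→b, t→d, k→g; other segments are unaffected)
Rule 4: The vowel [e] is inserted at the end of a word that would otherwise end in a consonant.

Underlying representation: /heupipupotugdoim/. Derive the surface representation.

heubibubodugadoime

Rule 1 (stop-cluster a-epenthesis): /g/ and /d/ form a stop–stop cluster, so [a] is inserted between them. /heupipupotugdoim/ → heupipupotugadoim.
Rule 2 (nasal place assimilation): no segment meets the environment; /heupipupotugadoim/ is unchanged.
Rule 3 (intervocalic voicing): /p/ is a voiceless stop between vowels /u/ and /i/, so it voices to [b]. /p/ is a voiceless stop between vowels /i/ and /u/, so it voices to [b]. /p/ is a voiceless stop between vowels /u/ and /o/, so it voices to [b]. /t/ is a voiceless stop between vowels /o/ and /u/, so it voices to [d]. /heupipupotugadoim/ → heubibubodugadoim.
Rule 4 (final e-epenthesis): the form ends in the consonant /m/, so [e] is inserted word-finally. /heubibubodugadoim/ → heubibubodugadoime.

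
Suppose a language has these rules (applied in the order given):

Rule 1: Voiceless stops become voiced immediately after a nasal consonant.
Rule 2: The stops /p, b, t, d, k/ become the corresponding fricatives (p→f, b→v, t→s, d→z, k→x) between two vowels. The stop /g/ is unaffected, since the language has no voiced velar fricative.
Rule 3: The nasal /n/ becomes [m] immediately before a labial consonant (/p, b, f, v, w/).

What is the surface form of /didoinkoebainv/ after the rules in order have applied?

Rule 1 (post-nasal voicing): /k/ is a voiceless stop immediately after the nasal /n/, so it voices to [g]. /didoinkoebainv/ → didoingoebainv.
Rule 2 (intervocalic spirantization): /d/ is a stop between vowels /i/ and /o/, so it spirantizes to the fricative [z]. /b/ is a stop between vowels /e/ and /a/, so it spirantizes to the fricative [v]. /didoingoebainv/ → dizoingoevainv.
Rule 3 (nasal place assimilation): /n/ precedes the labial consonant /v/, so it assimilates in place to [m]. /dizoingoevainv/ → dizoingoevaimv.

dizoingoevaimv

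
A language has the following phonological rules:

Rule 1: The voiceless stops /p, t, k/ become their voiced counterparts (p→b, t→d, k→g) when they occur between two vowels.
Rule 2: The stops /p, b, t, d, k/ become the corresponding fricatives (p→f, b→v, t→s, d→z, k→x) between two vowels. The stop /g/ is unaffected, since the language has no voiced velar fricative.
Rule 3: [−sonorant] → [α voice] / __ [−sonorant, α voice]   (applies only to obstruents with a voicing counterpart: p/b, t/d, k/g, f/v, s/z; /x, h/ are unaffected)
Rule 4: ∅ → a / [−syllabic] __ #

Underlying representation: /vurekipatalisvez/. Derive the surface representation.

vuregivazalizveza

Rule 1 (intervocalic voicing): /k/ is a voiceless stop between vowels /e/ and /i/, so it voices to [g]. /p/ is a voiceless stop between vowels /i/ and /a/, so it voices to [b]. /t/ is a voiceless stop between vowels /a/ and /a/, so it voices to [d]. /vurekipatalisvez/ → vuregibadalisvez.
Rule 2 (intervocalic spirantization): /b/ is a stop between vowels /i/ and /a/, so it spirantizes to the fricative [v]. /d/ is a stop between vowels /a/ and /a/, so it spirantizes to the fricative [z]. /vuregibadalisvez/ → vuregivazalisvez.
Rule 3 (regressive voicing assimilation): /s/ precedes the voiced obstruent /v/, so it voices to [z] by assimilation. /vuregivazalisvez/ → vuregivazalizvez.
Rule 4 (final a-epenthesis): the form ends in the consonant /z/, so [a] is inserted word-finally. /vuregivazalizvez/ → vuregivazalizveza.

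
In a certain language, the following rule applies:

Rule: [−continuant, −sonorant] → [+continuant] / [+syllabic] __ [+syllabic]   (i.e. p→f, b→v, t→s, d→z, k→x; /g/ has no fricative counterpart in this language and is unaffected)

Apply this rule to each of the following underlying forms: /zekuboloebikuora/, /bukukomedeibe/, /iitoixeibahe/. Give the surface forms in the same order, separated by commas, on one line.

zexuvoloevixuora, buxuxomezeive, iisoixeivahe

/zekuboloebikuora/: /k/ is a stop between vowels /e/ and /u/, so it spirantizes to the fricative [x]. /b/ is a stop between vowels /u/ and /o/, so it spirantizes to the fricative [v]. /b/ is a stop between vowels /e/ and /i/, so it spirantizes to the fricative [v]. /k/ is a stop between vowels /i/ and /u/, so it spirantizes to the fricative [x]. → [zexuvoloevixuora].
/bukukomedeibe/: /k/ is a stop between vowels /u/ and /u/, so it spirantizes to the fricative [x]. /k/ is a stop between vowels /u/ and /o/, so it spirantizes to the fricative [x]. /d/ is a stop between vowels /e/ and /e/, so it spirantizes to the fricative [z]. /b/ is a stop between vowels /i/ and /e/, so it spirantizes to the fricative [v]. → [buxuxomezeive].
/iitoixeibahe/: /t/ is a stop between vowels /i/ and /o/, so it spirantizes to the fricative [s]. /b/ is a stop between vowels /i/ and /a/, so it spirantizes to the fricative [v]. → [iisoixeivahe].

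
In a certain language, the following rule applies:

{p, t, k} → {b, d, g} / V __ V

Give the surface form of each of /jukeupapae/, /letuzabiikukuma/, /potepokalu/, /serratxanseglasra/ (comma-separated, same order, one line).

jugeubabae, leduzabiiguguma, podebogalu, serratxanseglasra

/jukeupapae/: /k/ is a voiceless stop between vowels /u/ and /e/, so it voices to [g]. /p/ is a voiceless stop between vowels /u/ and /a/, so it voices to [b]. /p/ is a voiceless stop between vowels /a/ and /a/, so it voices to [b]. → [jugeubabae].
/letuzabiikukuma/: /t/ is a voiceless stop between vowels /e/ and /u/, so it voices to [d]. /k/ is a voiceless stop between vowels /i/ and /u/, so it voices to [g]. /k/ is a voiceless stop between vowels /u/ and /u/, so it voices to [g]. → [leduzabiiguguma].
/potepokalu/: /t/ is a voiceless stop between vowels /o/ and /e/, so it voices to [d]. /p/ is a voiceless stop between vowels /e/ and /o/, so it voices to [b]. /k/ is a voiceless stop between vowels /o/ and /a/, so it voices to [g]. → [podebogalu].
/serratxanseglasra/: the rule's environment is not met; surfaces unchanged as [serratxanseglasra].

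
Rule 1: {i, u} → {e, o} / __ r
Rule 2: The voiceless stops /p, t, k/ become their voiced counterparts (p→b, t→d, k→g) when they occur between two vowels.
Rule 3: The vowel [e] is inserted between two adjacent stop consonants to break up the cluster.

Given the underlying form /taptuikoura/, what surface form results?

Rule 1 (pre-rhotic lowering): /u/ is a high vowel immediately before /r/, so it lowers to [o]. /taptuikoura/ → taptuikoora.
Rule 2 (intervocalic voicing): /k/ is a voiceless stop between vowels /i/ and /o/, so it voices to [g]. /taptuikoora/ → taptuigoora.
Rule 3 (stop-cluster e-epenthesis): /p/ and /t/ form a stop–stop cluster, so [e] is inserted between them. /taptuigoora/ → tapetuigoora.

tapetuigoora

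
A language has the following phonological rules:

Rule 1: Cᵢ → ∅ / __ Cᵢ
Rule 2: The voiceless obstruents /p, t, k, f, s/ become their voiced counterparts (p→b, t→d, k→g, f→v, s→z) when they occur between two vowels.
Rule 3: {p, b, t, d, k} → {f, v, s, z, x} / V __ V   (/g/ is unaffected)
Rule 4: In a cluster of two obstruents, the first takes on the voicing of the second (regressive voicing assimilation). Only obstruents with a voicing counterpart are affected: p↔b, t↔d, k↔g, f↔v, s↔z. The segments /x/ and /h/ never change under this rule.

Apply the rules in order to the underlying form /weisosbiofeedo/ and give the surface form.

Rule 1 (degemination): no segment meets the environment; /weisosbiofeedo/ is unchanged.
Rule 2 (intervocalic voicing): /s/ is a voiceless obstruent between vowels /i/ and /o/, so it voices to [z]. /f/ is a voiceless obstruent between vowels /o/ and /e/, so it voices to [v]. /weisosbiofeedo/ → weizosbioveedo.
Rule 3 (intervocalic spirantization): /d/ is a stop between vowels /e/ and /o/, so it spirantizes to the fricative [z]. /weizosbioveedo/ → weizosbioveezo.
Rule 4 (regressive voicing assimilation): /s/ precedes the voiced obstruent /b/, so it voices to [z] by assimilation. /weizosbioveezo/ → weizozbioveezo.

weizozbioveezo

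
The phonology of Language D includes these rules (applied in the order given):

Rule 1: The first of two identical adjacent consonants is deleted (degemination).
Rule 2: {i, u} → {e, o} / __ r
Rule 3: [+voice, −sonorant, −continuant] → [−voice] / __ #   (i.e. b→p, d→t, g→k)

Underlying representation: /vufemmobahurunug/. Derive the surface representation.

Rule 1 (degemination): /mm/ is a geminate; the first /m/ deletes. /vufemmobahurunug/ → vufemobahurunug.
Rule 2 (pre-rhotic lowering): /u/ is a high vowel immediately before /r/, so it lowers to [o]. /vufemobahurunug/ → vufemobahorunug.
Rule 3 (final devoicing): /g/ is a voiced stop in word-final position, so it devoices to [k]. /vufemobahorunug/ → vufemobahorunuk.

vufemobahorunuk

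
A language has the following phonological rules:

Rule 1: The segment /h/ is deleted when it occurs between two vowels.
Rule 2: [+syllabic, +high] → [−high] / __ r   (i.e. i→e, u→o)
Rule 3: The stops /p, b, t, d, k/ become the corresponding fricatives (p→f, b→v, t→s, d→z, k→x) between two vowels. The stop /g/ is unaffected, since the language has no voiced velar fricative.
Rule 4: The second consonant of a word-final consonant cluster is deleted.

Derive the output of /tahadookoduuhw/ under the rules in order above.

taazooxozuuh

Rule 1 (intervocalic h-deletion): /h/ occurs between vowels /a/ and /a/, so it deletes. /tahadookoduuhw/ → taadookoduuhw.
Rule 2 (pre-rhotic lowering): no segment meets the environment; /taadookoduuhw/ is unchanged.
Rule 3 (intervocalic spirantization): /d/ is a stop between vowels /a/ and /o/, so it spirantizes to the fricative [z]. /k/ is a stop between vowels /o/ and /o/, so it spirantizes to the fricative [x]. /d/ is a stop between vowels /o/ and /u/, so it spirantizes to the fricative [z]. /taadookoduuhw/ → taazooxozuuhw.
Rule 4 (final cluster simplification): /w/ is the second consonant of a word-final cluster /hw/, so it deletes. /taazooxozuuhw/ → taazooxozuuh.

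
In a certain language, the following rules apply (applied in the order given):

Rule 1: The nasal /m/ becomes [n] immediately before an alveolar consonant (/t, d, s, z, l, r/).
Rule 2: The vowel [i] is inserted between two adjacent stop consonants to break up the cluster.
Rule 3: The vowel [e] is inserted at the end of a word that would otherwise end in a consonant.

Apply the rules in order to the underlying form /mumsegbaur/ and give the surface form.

Rule 1 (nasal place assimilation): /m/ precedes the alveolar consonant /s/, so it assimilates in place to [n]. /mumsegbaur/ → munsegbaur.
Rule 2 (stop-cluster i-epenthesis): /g/ and /b/ form a stop–stop cluster, so [i] is inserted between them. /munsegbaur/ → munsegibaur.
Rule 3 (final e-epenthesis): the form ends in the consonant /r/, so [e] is inserted word-finally. /munsegibaur/ → munsegibaure.

munsegibaure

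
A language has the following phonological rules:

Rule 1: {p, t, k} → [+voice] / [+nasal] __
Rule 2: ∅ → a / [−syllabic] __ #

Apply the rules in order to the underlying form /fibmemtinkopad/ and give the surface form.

fibmemdingopada

Rule 1 (post-nasal voicing): /t/ is a voiceless stop immediately after the nasal /m/, so it voices to [d]. /k/ is a voiceless stop immediately after the nasal /n/, so it voices to [g]. /fibmemtinkopad/ → fibmemdingopad.
Rule 2 (final a-epenthesis): the form ends in the consonant /d/, so [a] is inserted word-finally. /fibmemdingopad/ → fibmemdingopada.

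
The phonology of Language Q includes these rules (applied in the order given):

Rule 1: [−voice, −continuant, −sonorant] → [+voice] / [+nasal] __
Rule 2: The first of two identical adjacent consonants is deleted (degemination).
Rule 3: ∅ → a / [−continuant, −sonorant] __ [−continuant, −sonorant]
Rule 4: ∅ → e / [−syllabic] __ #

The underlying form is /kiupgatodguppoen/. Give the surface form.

Rule 1 (post-nasal voicing): no segment meets the environment; /kiupgatodguppoen/ is unchanged.
Rule 2 (degemination): /pp/ is a geminate; the first /p/ deletes. /kiupgatodguppoen/ → kiupgatodgupoen.
Rule 3 (stop-cluster a-epenthesis): /p/ and /g/ form a stop–stop cluster, so [a] is inserted between them. /d/ and /g/ form a stop–stop cluster, so [a] is inserted between them. /kiupgatodgupoen/ → kiupagatodagupoen.
Rule 4 (final e-epenthesis): the form ends in the consonant /n/, so [e] is inserted word-finally. /kiupagatodagupoen/ → kiupagatodagupoene.

kiupagatodagupoene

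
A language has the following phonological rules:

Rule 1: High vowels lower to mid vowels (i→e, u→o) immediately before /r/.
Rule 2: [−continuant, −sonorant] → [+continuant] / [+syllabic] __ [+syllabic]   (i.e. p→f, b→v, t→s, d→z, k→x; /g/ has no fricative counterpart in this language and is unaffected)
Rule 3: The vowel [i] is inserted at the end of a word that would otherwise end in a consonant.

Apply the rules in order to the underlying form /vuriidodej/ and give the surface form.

Rule 1 (pre-rhotic lowering): /u/ is a high vowel immediately before /r/, so it lowers to [o]. /vuriidodej/ → voriidodej.
Rule 2 (intervocalic spirantization): /d/ is a stop between vowels /i/ and /o/, so it spirantizes to the fricative [z]. /d/ is a stop between vowels /o/ and /e/, so it spirantizes to the fricative [z]. /voriidodej/ → voriizozej.
Rule 3 (final i-epenthesis): the form ends in the consonant /j/, so [i] is inserted word-finally. /voriizozej/ → voriizozeji.

voriizozeji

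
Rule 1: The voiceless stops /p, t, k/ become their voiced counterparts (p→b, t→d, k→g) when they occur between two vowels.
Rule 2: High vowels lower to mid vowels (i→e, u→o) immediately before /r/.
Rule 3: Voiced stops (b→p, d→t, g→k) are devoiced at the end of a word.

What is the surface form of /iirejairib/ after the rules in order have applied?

Rule 1 (intervocalic voicing): no segment meets the environment; /iirejairib/ is unchanged.
Rule 2 (pre-rhotic lowering): /i/ is a high vowel immediately before /r/, so it lowers to [e]. /i/ is a high vowel immediately before /r/, so it lowers to [e]. /iirejairib/ → ierejaerib.
Rule 3 (final devoicing): /b/ is a voiced stop in word-final position, so it devoices to [p]. /ierejaerib/ → ierejaerip.

ierejaerip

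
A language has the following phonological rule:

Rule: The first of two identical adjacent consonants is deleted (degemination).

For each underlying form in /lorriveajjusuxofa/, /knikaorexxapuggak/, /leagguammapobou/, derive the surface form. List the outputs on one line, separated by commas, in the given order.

loriveajusuxofa, knikaorexapugak, leaguamapobou

/lorriveajjusuxofa/: /rr/ is a geminate; the first /r/ deletes. /jj/ is a geminate; the first /j/ deletes. → [loriveajusuxofa].
/knikaorexxapuggak/: /xx/ is a geminate; the first /x/ deletes. /gg/ is a geminate; the first /g/ deletes. → [knikaorexapugak].
/leagguammapobou/: /gg/ is a geminate; the first /g/ deletes. /mm/ is a geminate; the first /m/ deletes. → [leaguamapobou].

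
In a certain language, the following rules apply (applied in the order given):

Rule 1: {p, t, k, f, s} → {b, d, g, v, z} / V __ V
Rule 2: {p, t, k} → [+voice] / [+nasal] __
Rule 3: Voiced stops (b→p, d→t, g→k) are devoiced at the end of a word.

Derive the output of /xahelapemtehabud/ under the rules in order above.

xahelabemdehabut

Rule 1 (intervocalic voicing): /p/ is a voiceless obstruent between vowels /a/ and /e/, so it voices to [b]. /xahelapemtehabud/ → xahelabemtehabud.
Rule 2 (post-nasal voicing): /t/ is a voiceless stop immediately after the nasal /m/, so it voices to [d]. /xahelabemtehabud/ → xahelabemdehabud.
Rule 3 (final devoicing): /d/ is a voiced stop in word-final position, so it devoices to [t]. /xahelabemdehabud/ → xahelabemdehabut.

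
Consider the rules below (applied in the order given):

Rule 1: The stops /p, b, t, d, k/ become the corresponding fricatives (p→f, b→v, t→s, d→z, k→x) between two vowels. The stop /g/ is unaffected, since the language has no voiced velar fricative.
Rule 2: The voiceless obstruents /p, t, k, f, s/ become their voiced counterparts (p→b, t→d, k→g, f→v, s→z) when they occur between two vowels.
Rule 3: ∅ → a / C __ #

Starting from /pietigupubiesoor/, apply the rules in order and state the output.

pieziguvuviezoora

Rule 1 (intervocalic spirantization): /t/ is a stop between vowels /e/ and /i/, so it spirantizes to the fricative [s]. /p/ is a stop between vowels /u/ and /u/, so it spirantizes to the fricative [f]. /b/ is a stop between vowels /u/ and /i/, so it spirantizes to the fricative [v]. /pietigupubiesoor/ → piesigufuviesoor.
Rule 2 (intervocalic voicing): /s/ is a voiceless obstruent between vowels /e/ and /i/, so it voices to [z]. /f/ is a voiceless obstruent between vowels /u/ and /u/, so it voices to [v]. /s/ is a voiceless obstruent between vowels /e/ and /o/, so it voices to [z]. /piesigufuviesoor/ → pieziguvuviezoor.
Rule 3 (final a-epenthesis): the form ends in the consonant /r/, so [a] is inserted word-finally. /pieziguvuviezoor/ → pieziguvuviezoora.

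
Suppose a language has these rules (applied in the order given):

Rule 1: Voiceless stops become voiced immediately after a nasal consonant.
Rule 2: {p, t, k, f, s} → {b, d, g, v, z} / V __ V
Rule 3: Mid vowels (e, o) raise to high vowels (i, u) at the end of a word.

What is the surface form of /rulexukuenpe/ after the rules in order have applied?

Rule 1 (post-nasal voicing): /p/ is a voiceless stop immediately after the nasal /n/, so it voices to [b]. /rulexukuenpe/ → rulexukuenbe.
Rule 2 (intervocalic voicing): /k/ is a voiceless obstruent between vowels /u/ and /u/, so it voices to [g]. /rulexukuenbe/ → rulexuguenbe.
Rule 3 (final vowel raising): /e/ is a mid vowel in word-final position, so it raises to [i]. /rulexuguenbe/ → rulexuguenbi.

rulexuguenbi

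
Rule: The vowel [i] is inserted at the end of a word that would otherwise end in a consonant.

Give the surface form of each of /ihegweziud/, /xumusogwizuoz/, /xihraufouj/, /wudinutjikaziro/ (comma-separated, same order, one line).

ihegweziudi, xumusogwizuozi, xihraufouji, wudinutjikaziro

/ihegweziud/: the form ends in the consonant /d/, so [i] is inserted word-finally. → [ihegweziudi].
/xumusogwizuoz/: the form ends in the consonant /z/, so [i] is inserted word-finally. → [xumusogwizuozi].
/xihraufouj/: the form ends in the consonant /j/, so [i] is inserted word-finally. → [xihraufouji].
/wudinutjikaziro/: the rule's environment is not met; surfaces unchanged as [wudinutjikaziro].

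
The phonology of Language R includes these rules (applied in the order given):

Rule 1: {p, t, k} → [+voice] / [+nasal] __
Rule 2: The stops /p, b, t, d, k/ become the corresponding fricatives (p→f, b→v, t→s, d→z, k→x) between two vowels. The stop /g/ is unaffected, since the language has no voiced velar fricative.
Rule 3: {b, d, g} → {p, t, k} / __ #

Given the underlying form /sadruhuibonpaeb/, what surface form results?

sadruhuivonbaep

Rule 1 (post-nasal voicing): /p/ is a voiceless stop immediately after the nasal /n/, so it voices to [b]. /sadruhuibonpaeb/ → sadruhuibonbaeb.
Rule 2 (intervocalic spirantization): /b/ is a stop between vowels /i/ and /o/, so it spirantizes to the fricative [v]. /sadruhuibonbaeb/ → sadruhuivonbaeb.
Rule 3 (final devoicing): /b/ is a voiced stop in word-final position, so it devoices to [p]. /sadruhuivonbaeb/ → sadruhuivonbaep.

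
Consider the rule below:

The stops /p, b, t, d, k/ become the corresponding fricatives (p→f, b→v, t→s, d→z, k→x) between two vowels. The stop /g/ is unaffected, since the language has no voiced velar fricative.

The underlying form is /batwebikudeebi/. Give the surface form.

batwevixuzeevi

Scanning /batwebikudeebi/: /b/ at position 1 is not in the conditioning environment; /t/ at position 3 is not in the conditioning environment; /b/ is a stop between vowels /e/ and /i/, so it spirantizes to the fricative [v]; /k/ is a stop between vowels /i/ and /u/, so it spirantizes to the fricative [x]; /d/ is a stop between vowels /u/ and /e/, so it spirantizes to the fricative [z]; /b/ is a stop between vowels /e/ and /i/, so it spirantizes to the fricative [v].
Result: [batwevixuzeevi].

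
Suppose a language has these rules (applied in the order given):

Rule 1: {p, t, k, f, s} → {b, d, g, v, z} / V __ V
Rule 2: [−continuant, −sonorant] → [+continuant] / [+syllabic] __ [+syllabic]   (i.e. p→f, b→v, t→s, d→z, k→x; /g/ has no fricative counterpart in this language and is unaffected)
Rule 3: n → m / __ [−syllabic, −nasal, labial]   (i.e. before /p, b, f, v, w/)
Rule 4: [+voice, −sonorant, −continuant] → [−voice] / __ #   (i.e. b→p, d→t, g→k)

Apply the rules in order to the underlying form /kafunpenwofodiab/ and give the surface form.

Rule 1 (intervocalic voicing): /f/ is a voiceless obstruent between vowels /a/ and /u/, so it voices to [v]. /f/ is a voiceless obstruent between vowels /o/ and /o/, so it voices to [v]. /kafunpenwofodiab/ → kavunpenwovodiab.
Rule 2 (intervocalic spirantization): /d/ is a stop between vowels /o/ and /i/, so it spirantizes to the fricative [z]. /kavunpenwovodiab/ → kavunpenwovoziab.
Rule 3 (nasal place assimilation): /n/ precedes the labial consonant /p/, so it assimilates in place to [m]. /n/ precedes the labial consonant /w/, so it assimilates in place to [m]. /kavunpenwovoziab/ → kavumpemwovoziab.
Rule 4 (final devoicing): /b/ is a voiced stop in word-final position, so it devoices to [p]. /kavumpemwovoziab/ → kavumpemwovoziap.

kavumpemwovoziap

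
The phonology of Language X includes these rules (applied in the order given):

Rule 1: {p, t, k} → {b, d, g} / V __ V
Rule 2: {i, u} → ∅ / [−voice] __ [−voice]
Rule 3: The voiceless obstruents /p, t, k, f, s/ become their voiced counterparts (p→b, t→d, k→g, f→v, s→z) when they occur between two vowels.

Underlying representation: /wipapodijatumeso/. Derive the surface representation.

Rule 1 (intervocalic voicing): /p/ is a voiceless stop between vowels /i/ and /a/, so it voices to [b]. /p/ is a voiceless stop between vowels /a/ and /o/, so it voices to [b]. /t/ is a voiceless stop between vowels /a/ and /u/, so it voices to [d]. /wipapodijatumeso/ → wibabodijadumeso.
Rule 2 (high vowel syncope): no segment meets the environment; /wibabodijadumeso/ is unchanged.
Rule 3 (intervocalic voicing): /s/ is a voiceless obstruent between vowels /e/ and /o/, so it voices to [z]. /wibabodijadumeso/ → wibabodijadumezo.

wibabodijadumezo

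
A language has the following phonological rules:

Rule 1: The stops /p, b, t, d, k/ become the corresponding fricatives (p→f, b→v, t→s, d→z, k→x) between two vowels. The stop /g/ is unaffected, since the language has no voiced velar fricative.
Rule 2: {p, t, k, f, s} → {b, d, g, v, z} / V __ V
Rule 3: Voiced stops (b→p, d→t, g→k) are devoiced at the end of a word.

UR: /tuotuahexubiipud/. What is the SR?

tuozuahexuviivut

Rule 1 (intervocalic spirantization): /t/ is a stop between vowels /o/ and /u/, so it spirantizes to the fricative [s]. /b/ is a stop between vowels /u/ and /i/, so it spirantizes to the fricative [v]. /p/ is a stop between vowels /i/ and /u/, so it spirantizes to the fricative [f]. /tuotuahexubiipud/ → tuosuahexuviifud.
Rule 2 (intervocalic voicing): /s/ is a voiceless obstruent between vowels /o/ and /u/, so it voices to [z]. /f/ is a voiceless obstruent between vowels /i/ and /u/, so it voices to [v]. /tuosuahexuviifud/ → tuozuahexuviivud.
Rule 3 (final devoicing): /d/ is a voiced stop in word-final position, so it devoices to [t]. /tuozuahexuviivud/ → tuozuahexuviivut.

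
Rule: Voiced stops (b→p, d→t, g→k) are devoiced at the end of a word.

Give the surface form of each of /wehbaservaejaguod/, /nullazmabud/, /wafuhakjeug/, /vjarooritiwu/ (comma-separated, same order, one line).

wehbaservaejaguot, nullazmabut, wafuhakjeuk, vjarooritiwu

/wehbaservaejaguod/: /d/ is a voiced stop in word-final position, so it devoices to [t]. → [wehbaservaejaguot].
/nullazmabud/: /d/ is a voiced stop in word-final position, so it devoices to [t]. → [nullazmabut].
/wafuhakjeug/: /g/ is a voiced stop in word-final position, so it devoices to [k]. → [wafuhakjeuk].
/vjarooritiwu/: the rule's environment is not met; surfaces unchanged as [vjarooritiwu].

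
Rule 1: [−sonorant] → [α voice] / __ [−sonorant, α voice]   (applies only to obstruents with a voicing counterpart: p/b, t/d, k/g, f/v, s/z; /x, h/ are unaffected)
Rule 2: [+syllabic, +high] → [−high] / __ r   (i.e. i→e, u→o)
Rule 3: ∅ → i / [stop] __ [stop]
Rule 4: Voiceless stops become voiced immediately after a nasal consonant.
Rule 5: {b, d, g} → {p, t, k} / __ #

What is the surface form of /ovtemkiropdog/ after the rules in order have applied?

Rule 1 (regressive voicing assimilation): /v/ precedes the voiceless obstruent /t/, so it devoices to [f] by assimilation. /p/ precedes the voiced obstruent /d/, so it voices to [b] by assimilation. /ovtemkiropdog/ → oftemkirobdog.
Rule 2 (pre-rhotic lowering): /i/ is a high vowel immediately before /r/, so it lowers to [e]. /oftemkirobdog/ → oftemkerobdog.
Rule 3 (stop-cluster i-epenthesis): /b/ and /d/ form a stop–stop cluster, so [i] is inserted between them. /oftemkerobdog/ → oftemkerobidog.
Rule 4 (post-nasal voicing): /k/ is a voiceless stop immediately after the nasal /m/, so it voices to [g]. /oftemkerobidog/ → oftemgerobidog.
Rule 5 (final devoicing): /g/ is a voiced stop in word-final position, so it devoices to [k]. /oftemgerobidog/ → oftemgerobidok.

oftemgerobidok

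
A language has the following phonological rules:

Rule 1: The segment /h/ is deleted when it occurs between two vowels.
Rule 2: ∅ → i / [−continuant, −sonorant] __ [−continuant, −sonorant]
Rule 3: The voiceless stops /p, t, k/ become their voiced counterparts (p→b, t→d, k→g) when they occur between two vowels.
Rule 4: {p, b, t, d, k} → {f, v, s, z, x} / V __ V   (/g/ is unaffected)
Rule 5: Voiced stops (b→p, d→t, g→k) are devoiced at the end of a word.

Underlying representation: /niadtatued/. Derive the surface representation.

niazizazuet

Rule 1 (intervocalic h-deletion): no segment meets the environment; /niadtatued/ is unchanged.
Rule 2 (stop-cluster i-epenthesis): /d/ and /t/ form a stop–stop cluster, so [i] is inserted between them. /niadtatued/ → niaditatued.
Rule 3 (intervocalic voicing): /t/ is a voiceless stop between vowels /i/ and /a/, so it voices to [d]. /t/ is a voiceless stop between vowels /a/ and /u/, so it voices to [d]. /niaditatued/ → niadidadued.
Rule 4 (intervocalic spirantization): /d/ is a stop between vowels /a/ and /i/, so it spirantizes to the fricative [z]. /d/ is a stop between vowels /i/ and /a/, so it spirantizes to the fricative [z]. /d/ is a stop between vowels /a/ and /u/, so it spirantizes to the fricative [z]. /niadidadued/ → niazizazued.
Rule 5 (final devoicing): /d/ is a voiced stop in word-final position, so it devoices to [t]. /niazizazued/ → niazizazuet.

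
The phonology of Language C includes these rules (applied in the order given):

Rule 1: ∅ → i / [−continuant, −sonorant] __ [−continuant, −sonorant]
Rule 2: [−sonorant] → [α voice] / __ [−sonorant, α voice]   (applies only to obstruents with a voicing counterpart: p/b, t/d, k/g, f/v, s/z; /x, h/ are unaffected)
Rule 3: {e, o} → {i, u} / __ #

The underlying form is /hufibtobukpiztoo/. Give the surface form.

hufibitobukipistou

Rule 1 (stop-cluster i-epenthesis): /b/ and /t/ form a stop–stop cluster, so [i] is inserted between them. /k/ and /p/ form a stop–stop cluster, so [i] is inserted between them. /hufibtobukpiztoo/ → hufibitobukipiztoo.
Rule 2 (regressive voicing assimilation): /z/ precedes the voiceless obstruent /t/, so it devoices to [s] by assimilation. /hufibitobukipiztoo/ → hufibitobukipistoo.
Rule 3 (final vowel raising): /o/ is a mid vowel in word-final position, so it raises to [u]. /hufibitobukipistoo/ → hufibitobukipistou.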